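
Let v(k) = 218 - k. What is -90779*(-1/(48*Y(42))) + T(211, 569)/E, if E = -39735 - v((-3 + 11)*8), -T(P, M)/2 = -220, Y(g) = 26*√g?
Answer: -440/39889 + 6983*√42/4032 ≈ 11.213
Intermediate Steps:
T(P, M) = 440 (T(P, M) = -2*(-220) = 440)
E = -39889 (E = -39735 - (218 - (-3 + 11)*8) = -39735 - (218 - 8*8) = -39735 - (218 - 1*64) = -39735 - (218 - 64) = -39735 - 1*154 = -39735 - 154 = -39889)
-90779*(-1/(48*Y(42))) + T(211, 569)/E = -90779*(-√42/52416) + 440/(-39889) = -90779*(-√42/52416) + 440*(-1/39889) = -(-6983)*√42/4032 - 440/39889 = 6983*√42/4032 - 440/39889 = -440/39889 + 6983*√42/4032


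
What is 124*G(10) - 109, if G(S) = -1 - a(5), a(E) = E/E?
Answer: -357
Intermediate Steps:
a(E) = 1
G(S) = -2 (G(S) = -1 - 1*1 = -1 - 1 = -2)
124*G(10) - 109 = 124*(-2) - 109 = -248 - 109 = -357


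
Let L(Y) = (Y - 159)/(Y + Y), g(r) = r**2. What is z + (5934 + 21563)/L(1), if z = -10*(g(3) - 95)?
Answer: 40443/79 ≈ 511.94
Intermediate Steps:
L(Y) = (-159 + Y)/(2*Y) (L(Y) = (-159 + Y)/((2*Y)) = (-159 + Y)*(1/(2*Y)) = (-159 + Y)/(2*Y))
z = 860 (z = -10*(3**2 - 95) = -10*(9 - 95) = -10*(-86) = 860)
z + (5934 + 21563)/L(1) = 860 + (5934 + 21563)/(((1/2)*(-159 + 1)/1)) = 860 + 27497/(((1/2)*1*(-158))) = 860 + 27497/(-79) = 860 + 27497*(-1/79) = 860 - 27497/79 = 40443/79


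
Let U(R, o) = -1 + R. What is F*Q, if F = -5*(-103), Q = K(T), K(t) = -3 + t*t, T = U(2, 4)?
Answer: -1030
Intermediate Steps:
T = 1 (T = -1 + 2 = 1)
K(t) = -3 + t²
Q = -2 (Q = -3 + 1² = -3 + 1 = -2)
F = 515
F*Q = 515*(-2) = -1030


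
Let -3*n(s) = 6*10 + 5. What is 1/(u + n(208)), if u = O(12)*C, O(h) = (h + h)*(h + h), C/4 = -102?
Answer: -3/705089 ≈ -4.2548e-6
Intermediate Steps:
C = -408 (C = 4*(-102) = -408)
O(h) = 4*h² (O(h) = (2*h)*(2*h) = 4*h²)
u = -235008 (u = (4*12²)*(-408) = (4*144)*(-408) = 576*(-408) = -235008)
n(s) = -65/3 (n(s) = -(6*10 + 5)/3 = -(60 + 5)/3 = -⅓*65 = -65/3)
1/(u + n(208)) = 1/(-235008 - 65/3) = 1/(-705089/3) = -3/705089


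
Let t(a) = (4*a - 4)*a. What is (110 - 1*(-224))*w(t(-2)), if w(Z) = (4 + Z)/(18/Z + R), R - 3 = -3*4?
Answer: -37408/33 ≈ -1133.6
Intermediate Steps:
R = -9 (R = 3 - 3*4 = 3 - 12 = -9)
t(a) = a*(-4 + 4*a) (t(a) = (-4 + 4*a)*a = a*(-4 + 4*a))
w(Z) = (4 + Z)/(-9 + 18/Z) (w(Z) = (4 + Z)/(18/Z - 9) = (4 + Z)/(-9 + 18/Z))
(110 - 1*(-224))*w(t(-2)) = (110 - 1*(-224))*(-4*(-2)*(-1 - 2)*(4 + 4*(-2)*(-1 - 2))/(-18 + 9*(4*(-2)*(-1 - 2)))) = (110 + 224)*(-4*(-2)*(-3)*(4 + 4*(-2)*(-3))/(-18 + 9*(4*(-2)*(-3)))) = 334*(-1*24*(4 + 24)/(-18 + 9*24)) = 334*(-1*24*28/(-18 + 216)) = 334*(-1*24*28/198) = 334*(-1*24*1/198*28) = 334*(-112/33) = -37408/33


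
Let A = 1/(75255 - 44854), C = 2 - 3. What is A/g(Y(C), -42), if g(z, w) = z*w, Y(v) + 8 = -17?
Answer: 1/31921050 ≈ 3.1327e-8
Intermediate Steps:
C = -1
Y(v) = -25 (Y(v) = -8 - 17 = -25)
g(z, w) = w*z
A = 1/30401 ≈ 3.2894e-5
A/g(Y(C), -42) = 1/(30401*((-42*(-25)))) = (1/30401)/1050 = (1/30401)*(1/1050) = 1/31921050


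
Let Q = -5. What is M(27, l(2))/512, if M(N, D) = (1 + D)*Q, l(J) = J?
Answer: -15/512 ≈ -0.029297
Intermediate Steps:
M(N, D) = -5 - 5*D (M(N, D) = (1 + D)*(-5) = -5 - 5*D)
M(27, l(2))/512 = (-5 - 5*2)/512 = (-5 - 10)*(1/512) = -15*1/512 = -15/512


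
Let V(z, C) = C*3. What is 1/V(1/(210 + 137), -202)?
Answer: -1/606 ≈ -0.0016502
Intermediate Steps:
V(z, C) = 3*C
1/V(1/(210 + 137), -202) = 1/(3*(-202)) = 1/(-606) = -1/606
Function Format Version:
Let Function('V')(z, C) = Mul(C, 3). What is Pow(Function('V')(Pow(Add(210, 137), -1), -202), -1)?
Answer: Rational(-1, 606) ≈ -0.0016502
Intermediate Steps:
Function('V')(z, C) = Mul(3, C)
Pow(Function('V')(Pow(Add(210, 137), -1), -202), -1) = Pow(Mul(3, -202), -1) = Pow(-606, -1) = Rational(-1, 606)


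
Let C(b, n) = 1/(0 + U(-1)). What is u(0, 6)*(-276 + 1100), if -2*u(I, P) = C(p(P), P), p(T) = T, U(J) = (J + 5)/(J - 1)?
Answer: 206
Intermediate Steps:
U(J) = (5 + J)/(-1 + J)
C(b, n) = -1/2 (C(b, n) = 1/(0 + (5 - 1)/(-1 - 1)) = 1/(0 + 4/(-2)) = 1/(0 - 1/2*4) = 1/(0 - 2) = 1/(-2) = -1/2)
u(I, P) = 1/4 (u(I, P) = -1/2*(-1/2) = 1/4)
u(0, 6)*(-276 + 1100) = (-276 + 1100)/4 = (1/4)*824 = 206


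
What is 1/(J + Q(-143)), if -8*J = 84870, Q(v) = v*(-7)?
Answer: -4/38431 ≈ -0.00010408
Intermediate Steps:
Q(v) = -7*v
J = -42435/4 (J = -1/8*84870 = -42435/4 ≈ -10609.)
1/(J + Q(-143)) = 1/(-42435/4 - 7*(-143)) = 1/(-42435/4 + 1001) = 1/(-38431/4) = -4/38431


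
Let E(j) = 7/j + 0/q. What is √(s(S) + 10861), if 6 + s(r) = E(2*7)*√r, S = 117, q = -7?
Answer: √(43420 + 6*√13)/2 ≈ 104.21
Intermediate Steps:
E(j) = 7/j (E(j) = 7/j + 0/(-7) = 7/j + 0*(-⅐) = 7/j + 0 = 7/j)
s(r) = -6 + √r/2 (s(r) = -6 + (7/((2*7)))*√r = -6 + (7/14)*√r = -6 + (7*(1/14))*√r = -6 + √r/2)
√(s(S) + 10861) = √((-6 + √117/2) + 10861) = √((-6 + (3*√13)/2) + 10861) = √((-6 + 3*√13/2) + 10861) = √(10855 + 3*√13/2)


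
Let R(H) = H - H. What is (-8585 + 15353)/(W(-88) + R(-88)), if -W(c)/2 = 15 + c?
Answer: 3384/73 ≈ 46.356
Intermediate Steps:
R(H) = 0
W(c) = -30 - 2*c (W(c) = -2*(15 + c) = -30 - 2*c)
(-8585 + 15353)/(W(-88) + R(-88)) = (-8585 + 15353)/((-30 - 2*(-88)) + 0) = 6768/((-30 + 176) + 0) = 6768/(146 + 0) = 6768/146 = 6768*(1/146) = 3384/73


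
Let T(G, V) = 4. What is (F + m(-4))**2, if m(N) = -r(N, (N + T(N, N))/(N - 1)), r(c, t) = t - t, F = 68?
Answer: 4624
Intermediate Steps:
r(c, t) = 0
m(N) = 0 (m(N) = -1*0 = 0)
(F + m(-4))**2 = (68 + 0)**2 = 68**2 = 4624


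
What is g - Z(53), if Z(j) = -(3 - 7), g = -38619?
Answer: -38623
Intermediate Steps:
Z(j) = 4 (Z(j) = -1*(-4) = 4)
g - Z(53) = -38619 - 1*4 = -38619 - 4 = -38623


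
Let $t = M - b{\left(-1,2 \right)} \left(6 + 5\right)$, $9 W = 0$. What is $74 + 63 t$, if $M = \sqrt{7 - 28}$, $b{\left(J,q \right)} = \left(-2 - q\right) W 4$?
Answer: $74 + 63 i \sqrt{21} \approx 74.0 + 288.7 i$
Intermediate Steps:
$W = 0$ ($W = \frac{1}{9} \cdot 0 = 0$)
$b{\left(J,q \right)} = 0$ ($b{\left(J,q \right)} = \left(-2 - q\right) 0 \cdot 4 = 0 \cdot 4 = 0$)
$M = i \sqrt{21}$ ($M = \sqrt{-21} = i \sqrt{21} \approx 4.5826 i$)
$t = i \sqrt{21}$ ($t = i \sqrt{21} - 0 \left(6 + 5\right) = i \sqrt{21} - 0 \cdot 11 = i \sqrt{21} - 0 = i \sqrt{21} + 0 = i \sqrt{21} \approx 4.5826 i$)
$74 + 63 t = 74 + 63 i \sqrt{21}$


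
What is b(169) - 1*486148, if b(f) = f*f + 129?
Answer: -457458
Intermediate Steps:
b(f) = 129 + f² (b(f) = f² + 129 = 129 + f²)
b(169) - 1*486148 = (129 + 169²) - 1*486148 = (129 + 28561) - 486148 = 28690 - 486148 = -457458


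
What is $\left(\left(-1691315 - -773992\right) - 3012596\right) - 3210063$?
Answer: $-7139982$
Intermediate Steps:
$\left(\left(-1691315 - -773992\right) - 3012596\right) - 3210063 = \left(\left(-1691315 + 773992\right) - 3012596\right) - 3210063 = \left(-917323 - 3012596\right) - 3210063 = -3929919 - 3210063 = -7139982$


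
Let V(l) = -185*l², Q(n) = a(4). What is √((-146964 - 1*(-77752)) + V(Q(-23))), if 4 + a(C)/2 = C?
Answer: 22*I*√143 ≈ 263.08*I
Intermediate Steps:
a(C) = -8 + 2*C
Q(n) = 0 (Q(n) = -8 + 2*4 = -8 + 8 = 0)
√((-146964 - 1*(-77752)) + V(Q(-23))) = √((-146964 - 1*(-77752)) - 185*0²) = √((-146964 + 77752) - 185*0) = √(-69212 + 0) = √(-69212) = 22*I*√143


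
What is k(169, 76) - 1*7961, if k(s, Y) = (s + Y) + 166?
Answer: -7550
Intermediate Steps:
k(s, Y) = 166 + Y + s (k(s, Y) = (Y + s) + 166 = 166 + Y + s)
k(169, 76) - 1*7961 = (166 + 76 + 169) - 1*7961 = 411 - 7961 = -7550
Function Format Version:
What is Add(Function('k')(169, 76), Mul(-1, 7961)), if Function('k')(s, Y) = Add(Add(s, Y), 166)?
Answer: -7550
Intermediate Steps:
Function('k')(s, Y) = Add(166, Y, s) (Function('k')(s, Y) = Add(Add(Y, s), 166) = Add(166, Y, s))
Add(Function('k')(169, 76), Mul(-1, 7961)) = Add(Add(166, 76, 169), Mul(-1, 7961)) = Add(411, -7961) = -7550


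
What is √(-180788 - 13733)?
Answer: I*√194521 ≈ 441.05*I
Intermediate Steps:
√(-180788 - 13733) = √(-194521) = I*√194521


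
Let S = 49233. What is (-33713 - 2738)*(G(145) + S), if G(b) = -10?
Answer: -1794227573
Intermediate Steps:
(-33713 - 2738)*(G(145) + S) = (-33713 - 2738)*(-10 + 49233) = -36451*49223 = -1794227573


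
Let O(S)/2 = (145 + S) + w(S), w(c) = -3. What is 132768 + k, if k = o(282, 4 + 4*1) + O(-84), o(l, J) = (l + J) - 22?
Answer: 133152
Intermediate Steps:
o(l, J) = -22 + J + l (o(l, J) = (J + l) - 22 = -22 + J + l)
O(S) = 284 + 2*S (O(S) = 2*((145 + S) - 3) = 2*(142 + S) = 284 + 2*S)
k = 384 (k = (-22 + (4 + 4*1) + 282) + (284 + 2*(-84)) = (-22 + (4 + 4) + 282) + (284 - 168) = (-22 + 8 + 282) + 116 = 268 + 116 = 384)
132768 + k = 132768 + 384 = 133152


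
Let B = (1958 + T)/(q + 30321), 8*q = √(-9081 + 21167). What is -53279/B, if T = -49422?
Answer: 1615472559/47464 + 53279*√12086/379712 ≈ 34051.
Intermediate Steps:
q = √12086/8 (q = √(-9081 + 21167)/8 = √12086/8 ≈ 13.742)
B = -47464/(30321 + √12086/8) (B = (1958 - 49422)/(√12086/8 + 30321) = -47464/(30321 + √12086/8) ≈ -1.5647)
-53279/B = -53279/(-46052990208/29419611269 + 189856*√12086/29419611269)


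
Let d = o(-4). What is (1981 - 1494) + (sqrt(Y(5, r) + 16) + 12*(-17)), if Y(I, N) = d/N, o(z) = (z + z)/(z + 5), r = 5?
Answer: 283 + 6*sqrt(10)/5 ≈ 286.79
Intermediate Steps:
o(z) = 2*z/(5 + z) (o(z) = (2*z)/(5 + z) = 2*z/(5 + z))
d = -8 (d = 2*(-4)/(5 - 4) = 2*(-4)/1 = 2*(-4)*1 = -8)
Y(I, N) = -8/N
(1981 - 1494) + (sqrt(Y(5, r) + 16) + 12*(-17)) = (1981 - 1494) + (sqrt(-8/5 + 16) + 12*(-17)) = 487 + (sqrt(-8*1/5 + 16) - 204) = 487 + (sqrt(-8/5 + 16) - 204) = 487 + (sqrt(72/5) - 204) = 487 + (6*sqrt(10)/5 - 204) = 487 + (-204 + 6*sqrt(10)/5) = 283 + 6*sqrt(10)/5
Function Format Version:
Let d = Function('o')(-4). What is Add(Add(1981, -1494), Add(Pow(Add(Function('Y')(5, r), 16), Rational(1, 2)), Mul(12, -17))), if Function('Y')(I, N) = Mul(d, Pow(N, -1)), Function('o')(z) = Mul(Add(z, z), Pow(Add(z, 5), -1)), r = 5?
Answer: Add(283, Mul(Rational(6, 5), Pow(10, Rational(1, 2)))) ≈ 286.79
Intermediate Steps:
Function('o')(z) = Mul(2, z, Pow(Add(5, z), -1)) (Function('o')(z) = Mul(Mul(2, z), Pow(Add(5, z), -1)) = Mul(2, z, Pow(Add(5, z), -1)))
d = -8 (d = Mul(2, -4, Pow(Add(5, -4), -1)) = Mul(2, -4, Pow(1, -1)) = Mul(2, -4, 1) = -8)
Function('Y')(I, N) = Mul(-8, Pow(N, -1))
Add(Add(1981, -1494), Add(Pow(Add(Function('Y')(5, r), 16), Rational(1, 2)), Mul(12, -17))) = Add(Add(1981, -1494), Add(Pow(Add(Mul(-8, Pow(5, -1)), 16), Rational(1, 2)), Mul(12, -17))) = Add(487, Add(Pow(Add(Mul(-8, Rational(1, 5)), 16), Rational(1, 2)), -204)) = Add(487, Add(Pow(Add(Rational(-8, 5), 16), Rational(1, 2)), -204)) = Add(487, Add(Pow(Rational(72, 5), Rational(1, 2)), -204)) = Add(487, Add(Mul(Rational(6, 5), Pow(10, Rational(1, 2))), -204)) = Add(487, Add(-204, Mul(Rational(6, 5), Pow(10, Rational(1, 2))))) = Add(283, Mul(Rational(6, 5), Pow(10, Rational(1, 2))))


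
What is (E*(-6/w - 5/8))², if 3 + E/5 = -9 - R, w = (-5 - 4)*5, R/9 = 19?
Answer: 12952801/64 ≈ 2.0239e+5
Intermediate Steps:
R = 171 (R = 9*19 = 171)
w = -45 (w = -9*5 = -45)
E = -915 (E = -15 + 5*(-9 - 1*171) = -15 + 5*(-9 - 171) = -15 + 5*(-180) = -15 - 900 = -915)
(E*(-6/w - 5/8))² = (-915*(-6/(-45) - 5/8))² = (-915*(-6*(-1/45) - 5*⅛))² = (-915*(2/15 - 5/8))² = (-915*(-59/120))² = (3599/8)² = 12952801/64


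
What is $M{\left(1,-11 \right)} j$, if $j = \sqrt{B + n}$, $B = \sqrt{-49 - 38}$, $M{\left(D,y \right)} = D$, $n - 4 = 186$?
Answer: $\sqrt{190 + i \sqrt{87}} \approx 13.788 + 0.33824 i$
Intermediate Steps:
$n = 190$ ($n = 4 + 186 = 190$)
$B = i \sqrt{87}$ ($B = \sqrt{-87} = i \sqrt{87} \approx 9.3274 i$)
$j = \sqrt{190 + i \sqrt{87}}$ ($j = \sqrt{i \sqrt{87} + 190} = \sqrt{190 + i \sqrt{87}} \approx 13.788 + 0.33824 i$)
$M{\left(1,-11 \right)} j = 1 \sqrt{190 + i \sqrt{87}} = \sqrt{190 + i \sqrt{87}}$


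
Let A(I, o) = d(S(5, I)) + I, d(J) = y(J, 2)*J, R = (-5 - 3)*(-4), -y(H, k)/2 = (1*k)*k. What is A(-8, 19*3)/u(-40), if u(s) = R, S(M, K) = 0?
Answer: -¼ ≈ -0.25000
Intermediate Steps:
y(H, k) = -2*k² (y(H, k) = -2*1*k*k = -2*k*k = -2*k²)
R = 32 (R = -8*(-4) = 32)
u(s) = 32
d(J) = -8*J (d(J) = (-2*2²)*J = (-2*4)*J = -8*J)
A(I, o) = I (A(I, o) = -8*0 + I = 0 + I = I)
A(-8, 19*3)/u(-40) = -8/32 = -8*1/32 = -¼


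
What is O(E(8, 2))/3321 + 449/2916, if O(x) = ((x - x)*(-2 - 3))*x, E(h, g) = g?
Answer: 449/2916 ≈ 0.15398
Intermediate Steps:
O(x) = 0 (O(x) = (0*(-5))*x = 0*x = 0)
O(E(8, 2))/3321 + 449/2916 = 0/3321 + 449/2916 = 0*(1/3321) + 449*(1/2916) = 0 + 449/2916 = 449/2916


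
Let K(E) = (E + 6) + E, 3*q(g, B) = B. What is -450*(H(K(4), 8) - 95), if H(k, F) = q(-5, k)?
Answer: 40650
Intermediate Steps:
q(g, B) = B/3
K(E) = 6 + 2*E (K(E) = (6 + E) + E = 6 + 2*E)
H(k, F) = k/3
-450*(H(K(4), 8) - 95) = -450*((6 + 2*4)/3 - 95) = -450*((6 + 8)/3 - 95) = -450*((⅓)*14 - 95) = -450*(14/3 - 95) = -450*(-271/3) = 40650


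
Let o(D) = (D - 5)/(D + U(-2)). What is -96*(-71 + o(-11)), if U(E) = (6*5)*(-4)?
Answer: 891360/131 ≈ 6804.3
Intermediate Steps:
U(E) = -120 (U(E) = 30*(-4) = -120)
o(D) = (-5 + D)/(-120 + D) (o(D) = (D - 5)/(D - 120) = (-5 + D)/(-120 + D))
-96*(-71 + o(-11)) = -96*(-71 + (-5 - 11)/(-120 - 11)) = -96*(-71 - 16/(-131)) = -96*(-71 - 1/131*(-16)) = -96*(-71 + 16/131) = -96*(-9285/131) = 891360/131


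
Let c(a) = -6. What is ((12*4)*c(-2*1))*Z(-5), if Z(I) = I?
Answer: 1440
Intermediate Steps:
((12*4)*c(-2*1))*Z(-5) = ((12*4)*(-6))*(-5) = (48*(-6))*(-5) = -288*(-5) = 1440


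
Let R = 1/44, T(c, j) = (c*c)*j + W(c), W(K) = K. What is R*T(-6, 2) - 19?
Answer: -35/2 ≈ -17.500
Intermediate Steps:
T(c, j) = c + j*c² (T(c, j) = (c*c)*j + c = c²*j + c = j*c² + c = c + j*c²)
R = 1/44 ≈ 0.022727
R*T(-6, 2) - 19 = (-6*(1 - 6*2))/44 - 19 = (-6*(1 - 12))/44 - 19 = (-6*(-11))/44 - 19 = (1/44)*66 - 19 = 3/2 - 19 = -35/2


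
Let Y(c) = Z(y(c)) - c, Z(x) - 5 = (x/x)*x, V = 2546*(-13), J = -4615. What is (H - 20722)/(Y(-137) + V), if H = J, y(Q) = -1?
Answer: 25337/32957 ≈ 0.76879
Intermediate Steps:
V = -33098
H = -4615
Z(x) = 5 + x (Z(x) = 5 + (x/x)*x = 5 + 1*x = 5 + x)
Y(c) = 4 - c (Y(c) = (5 - 1) - c = 4 - c)
(H - 20722)/(Y(-137) + V) = (-4615 - 20722)/((4 - 1*(-137)) - 33098) = -25337/((4 + 137) - 33098) = -25337/(141 - 33098) = -25337/(-32957) = -25337*(-1/32957) = 25337/32957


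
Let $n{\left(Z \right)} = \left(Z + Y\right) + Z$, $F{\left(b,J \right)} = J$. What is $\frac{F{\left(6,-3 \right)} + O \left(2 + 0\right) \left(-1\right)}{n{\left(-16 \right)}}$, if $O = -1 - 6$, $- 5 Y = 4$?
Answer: $- \frac{55}{164} \approx -0.33537$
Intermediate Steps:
$Y = - \frac{4}{5}$ ($Y = \left(- \frac{1}{5}\right) 4 = - \frac{4}{5} \approx -0.8$)
$O = -7$
$n{\left(Z \right)} = - \frac{4}{5} + 2 Z$ ($n{\left(Z \right)} = \left(Z - \frac{4}{5}\right) + Z = \left(- \frac{4}{5} + Z\right) + Z = - \frac{4}{5} + 2 Z$)
$\frac{F{\left(6,-3 \right)} + O \left(2 + 0\right) \left(-1\right)}{n{\left(-16 \right)}} = \frac{-3 - 7 \left(2 + 0\right) \left(-1\right)}{- \frac{4}{5} + 2 \left(-16\right)} = \frac{-3 - 7 \cdot 2 \left(-1\right)}{- \frac{4}{5} - 32} = \frac{-3 - -14}{- \frac{164}{5}} = \left(-3 + 14\right) \left(- \frac{5}{164}\right) = 11 \left(- \frac{5}{164}\right) = - \frac{55}{164}$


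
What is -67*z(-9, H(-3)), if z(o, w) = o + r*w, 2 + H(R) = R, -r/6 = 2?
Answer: -3417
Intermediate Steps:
r = -12 (r = -6*2 = -12)
H(R) = -2 + R
z(o, w) = o - 12*w
-67*z(-9, H(-3)) = -67*(-9 - 12*(-2 - 3)) = -67*(-9 - 12*(-5)) = -67*(-9 + 60) = -67*51 = -3417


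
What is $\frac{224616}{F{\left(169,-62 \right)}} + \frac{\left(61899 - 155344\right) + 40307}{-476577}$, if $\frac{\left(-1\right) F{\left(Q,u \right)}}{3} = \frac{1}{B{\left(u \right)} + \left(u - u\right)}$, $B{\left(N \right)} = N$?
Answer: $\frac{2212300988066}{476577} \approx 4.6421 \cdot 10^{6}$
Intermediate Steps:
$F{\left(Q,u \right)} = - \frac{3}{u}$ ($F{\left(Q,u \right)} = - \frac{3}{u + \left(u - u\right)} = - \frac{3}{u + 0} = - \frac{3}{u}$)
$\frac{224616}{F{\left(169,-62 \right)}} + \frac{\left(61899 - 155344\right) + 40307}{-476577} = \frac{224616}{\left(-3\right) \frac{1}{-62}} + \frac{\left(61899 - 155344\right) + 40307}{-476577} = \frac{224616}{\left(-3\right) \left(- \frac{1}{62}\right)} + \left(-93445 + 40307\right) \left(- \frac{1}{476577}\right) = \frac{224616}{\frac{3}{62}} - - \frac{53138}{476577} = 224616 \cdot \frac{62}{3} + \frac{53138}{476577} = 4642064 + \frac{53138}{476577} = \frac{2212300988066}{476577}$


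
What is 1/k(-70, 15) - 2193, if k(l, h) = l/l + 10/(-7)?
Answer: -6586/3 ≈ -2195.3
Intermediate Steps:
k(l, h) = -3/7 (k(l, h) = 1 + 10*(-⅐) = 1 - 10/7 = -3/7)
1/k(-70, 15) - 2193 = 1/(-3/7) - 2193 = -7/3 - 2193 = -6586/3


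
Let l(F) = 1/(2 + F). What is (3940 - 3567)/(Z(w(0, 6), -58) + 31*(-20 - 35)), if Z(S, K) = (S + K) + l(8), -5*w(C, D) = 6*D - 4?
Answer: -3730/17693 ≈ -0.21082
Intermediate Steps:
w(C, D) = 4/5 - 6*D/5 (w(C, D) = -(6*D - 4)/5 = -(-4 + 6*D)/5 = 4/5 - 6*D/5)
Z(S, K) = 1/10 + K + S (Z(S, K) = (S + K) + 1/(2 + 8) = (K + S) + 1/10 = 1/10 + K + S)
(3940 - 3567)/(Z(w(0, 6), -58) + 31*(-20 - 35)) = (3940 - 3567)/((1/10 - 58 + (4/5 - 6/5*6)) + 31*(-20 - 35)) = 373/((1/10 - 58 + (4/5 - 36/5)) + 31*(-55)) = 373/((1/10 - 58 - 32/5) - 1705) = 373/(-643/10 - 1705) = 373/(-17693/10) = 373*(-10/17693) = -3730/17693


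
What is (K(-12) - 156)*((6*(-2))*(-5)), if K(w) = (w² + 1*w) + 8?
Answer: -960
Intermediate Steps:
K(w) = 8 + w + w² (K(w) = (w² + w) + 8 = (w + w²) + 8 = 8 + w + w²)
(K(-12) - 156)*((6*(-2))*(-5)) = ((8 - 12 + (-12)²) - 156)*((6*(-2))*(-5)) = ((8 - 12 + 144) - 156)*(-12*(-5)) = (140 - 156)*60 = -16*60 = -960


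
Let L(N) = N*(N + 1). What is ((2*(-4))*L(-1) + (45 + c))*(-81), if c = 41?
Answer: -6966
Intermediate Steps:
L(N) = N*(1 + N)
((2*(-4))*L(-1) + (45 + c))*(-81) = ((2*(-4))*(-(1 - 1)) + (45 + 41))*(-81) = (-(-8)*0 + 86)*(-81) = (-8*0 + 86)*(-81) = (0 + 86)*(-81) = 86*(-81) = -6966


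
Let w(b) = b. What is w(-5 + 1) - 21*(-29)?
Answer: 605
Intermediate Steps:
w(-5 + 1) - 21*(-29) = (-5 + 1) - 21*(-29) = -4 + 609 = 605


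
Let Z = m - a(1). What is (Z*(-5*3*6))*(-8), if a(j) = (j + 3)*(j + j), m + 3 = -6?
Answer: -12240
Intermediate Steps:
m = -9 (m = -3 - 6 = -9)
a(j) = 2*j*(3 + j) (a(j) = (3 + j)*(2*j) = 2*j*(3 + j))
Z = -17 (Z = -9 - 2*(3 + 1) = -9 - 2*4 = -9 - 1*8 = -9 - 8 = -17)
(Z*(-5*3*6))*(-8) = -17*(-5*3)*6*(-8) = -(-255)*6*(-8) = -17*(-90)*(-8) = 1530*(-8) = -12240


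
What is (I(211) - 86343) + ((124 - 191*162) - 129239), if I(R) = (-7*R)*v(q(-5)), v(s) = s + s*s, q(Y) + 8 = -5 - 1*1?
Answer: -515214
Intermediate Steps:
q(Y) = -14 (q(Y) = -8 + (-5 - 1*1) = -8 + (-5 - 1) = -8 - 6 = -14)
v(s) = s + s²
I(R) = -1274*R (I(R) = (-7*R)*(-14*(1 - 14)) = (-7*R)*(-14*(-13)) = -7*R*182 = -1274*R)
(I(211) - 86343) + ((124 - 191*162) - 129239) = (-1274*211 - 86343) + ((124 - 191*162) - 129239) = (-268814 - 86343) + ((124 - 30942) - 129239) = -355157 + (-30818 - 129239) = -355157 - 160057 = -515214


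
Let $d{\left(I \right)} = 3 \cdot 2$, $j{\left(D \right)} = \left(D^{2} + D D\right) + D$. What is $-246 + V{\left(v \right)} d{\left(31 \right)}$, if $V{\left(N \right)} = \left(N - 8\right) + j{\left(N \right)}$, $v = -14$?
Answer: $1890$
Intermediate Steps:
$j{\left(D \right)} = D + 2 D^{2}$ ($j{\left(D \right)} = \left(D^{2} + D^{2}\right) + D = 2 D^{2} + D = D + 2 D^{2}$)
$d{\left(I \right)} = 6$
$V{\left(N \right)} = -8 + N + N \left(1 + 2 N\right)$ ($V{\left(N \right)} = \left(N - 8\right) + N \left(1 + 2 N\right) = \left(-8 + N\right) + N \left(1 + 2 N\right) = -8 + N + N \left(1 + 2 N\right)$)
$-246 + V{\left(v \right)} d{\left(31 \right)} = -246 + \left(-8 + 2 \left(-14\right) + 2 \left(-14\right)^{2}\right) 6 = -246 + \left(-8 - 28 + 2 \cdot 196\right) 6 = -246 + \left(-8 - 28 + 392\right) 6 = -246 + 356 \cdot 6 = -246 + 2136 = 1890$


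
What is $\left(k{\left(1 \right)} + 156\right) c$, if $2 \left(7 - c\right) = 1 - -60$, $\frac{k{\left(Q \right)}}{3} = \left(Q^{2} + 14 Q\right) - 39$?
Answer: $-1974$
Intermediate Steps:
$k{\left(Q \right)} = -117 + 3 Q^{2} + 42 Q$ ($k{\left(Q \right)} = 3 \left(\left(Q^{2} + 14 Q\right) - 39\right) = 3 \left(-39 + Q^{2} + 14 Q\right) = -117 + 3 Q^{2} + 42 Q$)
$c = - \frac{47}{2}$ ($c = 7 - \frac{1 - -60}{2} = 7 - \frac{1 + 60}{2} = 7 - \frac{61}{2} = - \frac{47}{2} \approx -23.5$)
$\left(k{\left(1 \right)} + 156\right) c = \left(\left(-117 + 3 \cdot 1^{2} + 42 \cdot 1\right) + 156\right) \left(- \frac{47}{2}\right) = \left(\left(-117 + 3 \cdot 1 + 42\right) + 156\right) \left(- \frac{47}{2}\right) = \left(\left(-117 + 3 + 42\right) + 156\right) \left(- \frac{47}{2}\right) = \left(-72 + 156\right) \left(- \frac{47}{2}\right) = 84 \left(- \frac{47}{2}\right) = -1974$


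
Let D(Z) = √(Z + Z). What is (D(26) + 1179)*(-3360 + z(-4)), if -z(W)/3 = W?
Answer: -3947292 - 6696*√13 ≈ -3.9714e+6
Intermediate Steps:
z(W) = -3*W
D(Z) = √2*√Z (D(Z) = √(2*Z) = √2*√Z)
(D(26) + 1179)*(-3360 + z(-4)) = (√2*√26 + 1179)*(-3360 - 3*(-4)) = (2*√13 + 1179)*(-3360 + 12) = (1179 + 2*√13)*(-3348) = -3947292 - 6696*√13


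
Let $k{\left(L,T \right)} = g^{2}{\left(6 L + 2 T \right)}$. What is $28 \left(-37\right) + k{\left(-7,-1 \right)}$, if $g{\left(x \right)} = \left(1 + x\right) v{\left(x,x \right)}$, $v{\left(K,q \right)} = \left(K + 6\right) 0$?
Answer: $-1036$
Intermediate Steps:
$v{\left(K,q \right)} = 0$ ($v{\left(K,q \right)} = \left(6 + K\right) 0 = 0$)
$g{\left(x \right)} = 0$ ($g{\left(x \right)} = \left(1 + x\right) 0 = 0$)
$k{\left(L,T \right)} = 0$ ($k{\left(L,T \right)} = 0^{2} = 0$)
$28 \left(-37\right) + k{\left(-7,-1 \right)} = 28 \left(-37\right) + 0 = -1036 + 0 = -1036$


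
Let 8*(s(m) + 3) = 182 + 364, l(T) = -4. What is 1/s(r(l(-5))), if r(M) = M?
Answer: 4/261 ≈ 0.015326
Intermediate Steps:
s(m) = 261/4 (s(m) = -3 + (182 + 364)/8 = -3 + (⅛)*546 = -3 + 273/4 = 261/4)
1/s(r(l(-5))) = 1/(261/4) = 4/261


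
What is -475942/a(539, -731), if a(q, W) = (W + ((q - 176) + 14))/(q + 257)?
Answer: 189424916/177 ≈ 1.0702e+6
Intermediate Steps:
a(q, W) = (-162 + W + q)/(257 + q) (a(q, W) = (W + ((-176 + q) + 14))/(257 + q) = (W + (-162 + q))/(257 + q) = (-162 + W + q)/(257 + q))
-475942/a(539, -731) = -475942*(257 + 539)/(-162 - 731 + 539) = -475942/(-354/796) = -475942/((1/796)*(-354)) = -475942/(-177/398) = -475942*(-398/177) = 189424916/177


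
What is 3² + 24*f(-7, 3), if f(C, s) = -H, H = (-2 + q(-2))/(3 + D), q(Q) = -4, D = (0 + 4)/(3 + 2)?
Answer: 891/19 ≈ 46.895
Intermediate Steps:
D = ⅘ (D = 4/5 = 4*(⅕) = ⅘ ≈ 0.80000)
H = -30/19 (H = (-2 - 4)/(3 + ⅘) = -6/19/5 = -6*5/19 = -30/19 ≈ -1.5789)
f(C, s) = 30/19 (f(C, s) = -1*(-30/19) = 30/19)
3² + 24*f(-7, 3) = 3² + 24*(30/19) = 9 + 720/19 = 891/19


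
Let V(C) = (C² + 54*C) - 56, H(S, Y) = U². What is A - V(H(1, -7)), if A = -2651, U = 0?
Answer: -2595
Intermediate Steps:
H(S, Y) = 0 (H(S, Y) = 0² = 0)
V(C) = -56 + C² + 54*C
A - V(H(1, -7)) = -2651 - (-56 + 0² + 54*0) = -2651 - (-56 + 0 + 0) = -2651 - 1*(-56) = -2651 + 56 = -2595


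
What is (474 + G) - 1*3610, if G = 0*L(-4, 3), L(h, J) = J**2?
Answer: -3136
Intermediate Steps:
G = 0 (G = 0*3**2 = 0*9 = 0)
(474 + G) - 1*3610 = (474 + 0) - 1*3610 = 474 - 3610 = -3136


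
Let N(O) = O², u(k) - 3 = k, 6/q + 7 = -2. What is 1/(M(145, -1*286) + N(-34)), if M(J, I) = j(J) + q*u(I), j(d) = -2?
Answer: 3/4028 ≈ 0.00074479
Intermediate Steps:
q = -⅔ (q = 6/(-7 - 2) = 6/(-9) = 6*(-⅑) = -⅔ ≈ -0.66667)
u(k) = 3 + k
M(J, I) = -4 - 2*I/3 (M(J, I) = -2 - 2*(3 + I)/3 = -2 + (-2 - 2*I/3) = -4 - 2*I/3)
1/(M(145, -1*286) + N(-34)) = 1/((-4 - (-2)*286/3) + (-34)²) = 1/((-4 - ⅔*(-286)) + 1156) = 1/((-4 + 572/3) + 1156) = 1/(560/3 + 1156) = 1/(4028/3) = 3/4028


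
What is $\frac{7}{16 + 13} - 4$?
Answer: $- \frac{109}{29} \approx -3.7586$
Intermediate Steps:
$\frac{7}{16 + 13} - 4 = \frac{7}{29} - 4 = - \frac{109}{29}$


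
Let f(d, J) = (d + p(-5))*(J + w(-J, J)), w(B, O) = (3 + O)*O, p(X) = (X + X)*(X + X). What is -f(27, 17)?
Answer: -45339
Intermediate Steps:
p(X) = 4*X**2 (p(X) = (2*X)*(2*X) = 4*X**2)
w(B, O) = O*(3 + O)
f(d, J) = (100 + d)*(J + J*(3 + J)) (f(d, J) = (d + 4*(-5)**2)*(J + J*(3 + J)) = (d + 4*25)*(J + J*(3 + J)) = (d + 100)*(J + J*(3 + J)) = (100 + d)*(J + J*(3 + J)))
-f(27, 17) = -17*(400 + 27 + 100*17 + 27*(3 + 17)) = -17*(400 + 27 + 1700 + 27*20) = -17*(400 + 27 + 1700 + 540) = -17*2667 = -1*45339 = -45339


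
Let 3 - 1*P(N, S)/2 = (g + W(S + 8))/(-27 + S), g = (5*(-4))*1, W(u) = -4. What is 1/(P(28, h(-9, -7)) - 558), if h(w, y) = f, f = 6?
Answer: -7/3880 ≈ -0.0018041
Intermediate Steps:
g = -20 (g = -20*1 = -20)
h(w, y) = 6
P(N, S) = 6 + 48/(-27 + S) (P(N, S) = 6 - 2*(-20 - 4)/(-27 + S) = 6 - (-48)/(-27 + S) = 6 + 48/(-27 + S))
1/(P(28, h(-9, -7)) - 558) = 1/(6*(-19 + 6)/(-27 + 6) - 558) = 1/(6*(-13)/(-21) - 558) = 1/(6*(-1/21)*(-13) - 558) = 1/(26/7 - 558) = 1/(-3880/7) = -7/3880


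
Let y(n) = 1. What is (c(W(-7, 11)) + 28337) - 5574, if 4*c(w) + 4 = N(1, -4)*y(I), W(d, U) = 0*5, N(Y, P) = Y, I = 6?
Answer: 91049/4 ≈ 22762.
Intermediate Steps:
W(d, U) = 0
c(w) = -3/4 (c(w) = -1 + (1*1)/4 = -1 + (1/4)*1 = -1 + 1/4 = -3/4)
(c(W(-7, 11)) + 28337) - 5574 = (-3/4 + 28337) - 5574 = 113345/4 - 5574 = 91049/4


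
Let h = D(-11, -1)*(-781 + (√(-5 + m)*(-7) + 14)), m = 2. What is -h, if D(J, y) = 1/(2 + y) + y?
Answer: 0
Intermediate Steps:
D(J, y) = y + 1/(2 + y)
h = 0 (h = ((1 + (-1)² + 2*(-1))/(2 - 1))*(-781 + (√(-5 + 2)*(-7) + 14)) = ((1 + 1 - 2)/1)*(-781 + (√(-3)*(-7) + 14)) = (1*0)*(-781 + ((I*√3)*(-7) + 14)) = 0*(-781 + (-7*I*√3 + 14)) = 0*(-781 + (14 - 7*I*√3)) = 0*(-767 - 7*I*√3) = 0)
-h = -1*0 = 0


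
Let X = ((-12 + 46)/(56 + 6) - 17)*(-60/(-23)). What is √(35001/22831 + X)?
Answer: 3*I*√4216219189561/957559 ≈ 6.4331*I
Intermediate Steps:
X = -30600/713 (X = (34/62 - 17)*(-60*(-1/23)) = (34*(1/62) - 17)*(60/23) = (17/31 - 17)*(60/23) = -510/31*60/23 = -30600/713 ≈ -42.917)
√(35001/22831 + X) = √(35001/22831 - 30600/713) = √(-673672887/16278503) = 3*I*√4216219189561/957559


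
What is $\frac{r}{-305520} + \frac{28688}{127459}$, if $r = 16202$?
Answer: $\frac{3349833521}{19470636840} \approx 0.17205$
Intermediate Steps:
$\frac{r}{-305520} + \frac{28688}{127459} = \frac{16202}{-305520} + \frac{28688}{127459} = 16202 \left(- \frac{1}{305520}\right) + 28688 \cdot \frac{1}{127459} = - \frac{8101}{152760} + \frac{28688}{127459} = \frac{3349833521}{19470636840}$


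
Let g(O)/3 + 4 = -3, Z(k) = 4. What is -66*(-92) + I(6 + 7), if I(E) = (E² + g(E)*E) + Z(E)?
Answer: 5972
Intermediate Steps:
g(O) = -21 (g(O) = -12 + 3*(-3) = -12 - 9 = -21)
I(E) = 4 + E² - 21*E (I(E) = (E² - 21*E) + 4 = 4 + E² - 21*E)
-66*(-92) + I(6 + 7) = -66*(-92) + (4 + (6 + 7)² - 21*(6 + 7)) = 6072 + (4 + 13² - 21*13) = 6072 + (4 + 169 - 273) = 6072 - 100 = 5972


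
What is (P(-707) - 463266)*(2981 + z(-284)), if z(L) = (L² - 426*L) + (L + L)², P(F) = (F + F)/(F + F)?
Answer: -244254154925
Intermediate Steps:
P(F) = 1 (P(F) = (2*F)/((2*F)) = (2*F)*(1/(2*F)) = 1)
z(L) = -426*L + 5*L² (z(L) = (L² - 426*L) + (2*L)² = (L² - 426*L) + 4*L² = -426*L + 5*L²)
(P(-707) - 463266)*(2981 + z(-284)) = (1 - 463266)*(2981 - 284*(-426 + 5*(-284))) = -463265*(2981 - 284*(-426 - 1420)) = -463265*(2981 - 284*(-1846)) = -463265*(2981 + 524264) = -463265*527245 = -244254154925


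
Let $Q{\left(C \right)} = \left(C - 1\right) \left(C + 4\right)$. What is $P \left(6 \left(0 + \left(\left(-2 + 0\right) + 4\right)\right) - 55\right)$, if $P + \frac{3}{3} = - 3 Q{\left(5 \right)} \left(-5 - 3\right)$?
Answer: $-37109$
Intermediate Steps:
$Q{\left(C \right)} = \left(-1 + C\right) \left(4 + C\right)$
$P = 863$ ($P = -1 + - 3 \left(-4 + 5^{2} + 3 \cdot 5\right) \left(-5 - 3\right) = -1 + - 3 \left(-4 + 25 + 15\right) \left(-5 - 3\right) = -1 + \left(-3\right) 36 \left(-8\right) = -1 - -864 = -1 + 864 = 863$)
$P \left(6 \left(0 + \left(\left(-2 + 0\right) + 4\right)\right) - 55\right) = 863 \left(6 \left(0 + \left(\left(-2 + 0\right) + 4\right)\right) - 55\right) = 863 \left(6 \left(0 + \left(-2 + 4\right)\right) - 55\right) = 863 \left(6 \left(0 + 2\right) - 55\right) = 863 \left(6 \cdot 2 - 55\right) = 863 \left(12 - 55\right) = 863 \left(-43\right) = -37109$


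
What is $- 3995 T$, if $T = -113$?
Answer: $451435$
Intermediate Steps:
$- 3995 T = \left(-3995\right) \left(-113\right) = 451435$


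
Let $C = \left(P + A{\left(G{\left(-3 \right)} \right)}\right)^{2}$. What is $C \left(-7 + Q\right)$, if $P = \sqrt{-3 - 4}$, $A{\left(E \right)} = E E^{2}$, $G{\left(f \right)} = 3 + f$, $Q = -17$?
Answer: $168$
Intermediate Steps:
$A{\left(E \right)} = E^{3}$
$P = i \sqrt{7}$ ($P = \sqrt{-7} = i \sqrt{7} \approx 2.6458 i$)
$C = -7$ ($C = \left(i \sqrt{7} + \left(3 - 3\right)^{3}\right)^{2} = \left(i \sqrt{7} + 0^{3}\right)^{2} = \left(i \sqrt{7} + 0\right)^{2} = \left(i \sqrt{7}\right)^{2} = -7$)
$C \left(-7 + Q\right) = - 7 \left(-7 - 17\right) = \left(-7\right) \left(-24\right) = 168$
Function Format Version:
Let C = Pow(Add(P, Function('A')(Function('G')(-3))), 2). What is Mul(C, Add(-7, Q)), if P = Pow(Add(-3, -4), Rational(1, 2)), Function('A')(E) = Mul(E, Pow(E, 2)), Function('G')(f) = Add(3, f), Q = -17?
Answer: 168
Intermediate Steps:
Function('A')(E) = Pow(E, 3)
P = Mul(I, Pow(7, Rational(1, 2))) (P = Pow(-7, Rational(1, 2)) = Mul(I, Pow(7, Rational(1, 2))) ≈ Mul(2.6458, I))
C = -7 (C = Pow(Add(Mul(I, Pow(7, Rational(1, 2))), Pow(Add(3, -3), 3)), 2) = Pow(Add(Mul(I, Pow(7, Rational(1, 2))), Pow(0, 3)), 2) = Pow(Add(Mul(I, Pow(7, Rational(1, 2))), 0), 2) = Pow(Mul(I, Pow(7, Rational(1, 2))), 2) = -7)
Mul(C, Add(-7, Q)) = Mul(-7, Add(-7, -17)) = Mul(-7, -24) = 168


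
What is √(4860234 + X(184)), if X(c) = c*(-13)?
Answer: √4857842 ≈ 2204.1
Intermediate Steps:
X(c) = -13*c
√(4860234 + X(184)) = √(4860234 - 13*184) = √(4860234 - 2392) = √4857842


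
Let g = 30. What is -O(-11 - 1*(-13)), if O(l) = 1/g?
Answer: -1/30 ≈ -0.033333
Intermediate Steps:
O(l) = 1/30
-O(-11 - 1*(-13)) = -1*1/30 = -1/30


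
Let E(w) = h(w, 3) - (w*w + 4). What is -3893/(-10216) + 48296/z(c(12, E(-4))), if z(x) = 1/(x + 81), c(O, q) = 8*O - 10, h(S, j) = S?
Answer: 82396457205/10216 ≈ 8.0654e+6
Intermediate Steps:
E(w) = -4 + w - w² (E(w) = w - (w*w + 4) = w - (w² + 4) = w - (4 + w²) = w + (-4 - w²) = -4 + w - w²)
c(O, q) = -10 + 8*O
z(x) = 1/(81 + x)
-3893/(-10216) + 48296/z(c(12, E(-4))) = -3893/(-10216) + 48296/(1/(81 + (-10 + 8*12))) = -3893*(-1/10216) + 48296/(1/(81 + (-10 + 96))) = 3893/10216 + 48296/(1/(81 + 86)) = 3893/10216 + 48296/(1/167) = 3893/10216 + 48296*167 = 3893/10216 + 8065432 = 82396457205/10216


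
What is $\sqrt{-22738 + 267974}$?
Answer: $2 \sqrt{61309} \approx 495.21$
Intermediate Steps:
$\sqrt{-22738 + 267974} = \sqrt{245236} = 2 \sqrt{61309}$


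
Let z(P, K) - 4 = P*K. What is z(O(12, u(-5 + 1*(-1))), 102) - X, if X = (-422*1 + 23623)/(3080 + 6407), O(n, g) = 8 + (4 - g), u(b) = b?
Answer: 17432879/9487 ≈ 1837.6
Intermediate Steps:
O(n, g) = 12 - g
z(P, K) = 4 + K*P (z(P, K) = 4 + P*K = 4 + K*P)
X = 23201/9487 (X = (-422 + 23623)/9487 = 23201*(1/9487) = 23201/9487 ≈ 2.4456)
z(O(12, u(-5 + 1*(-1))), 102) - X = (4 + 102*(12 - (-5 + 1*(-1)))) - 1*23201/9487 = (4 + 102*(12 - (-5 - 1))) - 23201/9487 = (4 + 102*(12 - 1*(-6))) - 23201/9487 = (4 + 102*(12 + 6)) - 23201/9487 = (4 + 102*18) - 23201/9487 = (4 + 1836) - 23201/9487 = 1840 - 23201/9487 = 17432879/9487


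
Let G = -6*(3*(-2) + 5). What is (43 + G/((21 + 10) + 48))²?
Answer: 11580409/6241 ≈ 1855.5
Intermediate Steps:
G = 6 (G = -6*(-6 + 5) = -6*(-1) = 6)
(43 + G/((21 + 10) + 48))² = (43 + 6/((21 + 10) + 48))² = (43 + 6/(31 + 48))² = (43 + 6/79)² = (3403/79)² = 11580409/6241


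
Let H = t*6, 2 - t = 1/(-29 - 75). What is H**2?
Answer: 393129/2704 ≈ 145.39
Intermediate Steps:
t = 209/104 (t = 2 - 1/(-29 - 75) = 2 - 1/(-104) = 2 - 1*(-1/104) = 2 + 1/104 = 209/104 ≈ 2.0096)
H = 627/52 (H = (209/104)*6 = 627/52 ≈ 12.058)
H**2 = (627/52)**2 = 393129/2704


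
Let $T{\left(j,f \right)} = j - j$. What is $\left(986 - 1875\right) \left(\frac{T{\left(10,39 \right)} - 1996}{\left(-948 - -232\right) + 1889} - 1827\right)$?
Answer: $\frac{1906964563}{1173} \approx 1.6257 \cdot 10^{6}$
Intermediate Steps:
$T{\left(j,f \right)} = 0$
$\left(986 - 1875\right) \left(\frac{T{\left(10,39 \right)} - 1996}{\left(-948 - -232\right) + 1889} - 1827\right) = \left(986 - 1875\right) \left(\frac{0 - 1996}{\left(-948 - -232\right) + 1889} - 1827\right) = - 889 \left(- \frac{1996}{\left(-948 + 232\right) + 1889} - 1827\right) = - 889 \left(- \frac{1996}{-716 + 1889} - 1827\right) = - 889 \left(- \frac{1996}{1173} - 1827\right) = \left(-889\right) \left(- \frac{2145067}{1173}\right) = \frac{1906964563}{1173}$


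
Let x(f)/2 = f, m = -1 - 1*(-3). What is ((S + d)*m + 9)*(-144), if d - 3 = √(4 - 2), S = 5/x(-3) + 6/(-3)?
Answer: -1344 - 288*√2 ≈ -1751.3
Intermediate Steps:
m = 2 (m = -1 + 3 = 2)
x(f) = 2*f
S = -17/6 (S = 5/((2*(-3))) + 6/(-3) = 5/(-6) + 6*(-⅓) = 5*(-⅙) - 2 = -⅚ - 2 = -17/6 ≈ -2.8333)
d = 3 + √2 (d = 3 + √(4 - 2) = 3 + √2 ≈ 4.4142)
((S + d)*m + 9)*(-144) = ((-17/6 + (3 + √2))*2 + 9)*(-144) = ((⅙ + √2)*2 + 9)*(-144) = ((⅓ + 2*√2) + 9)*(-144) = (28/3 + 2*√2)*(-144) = -1344 - 288*√2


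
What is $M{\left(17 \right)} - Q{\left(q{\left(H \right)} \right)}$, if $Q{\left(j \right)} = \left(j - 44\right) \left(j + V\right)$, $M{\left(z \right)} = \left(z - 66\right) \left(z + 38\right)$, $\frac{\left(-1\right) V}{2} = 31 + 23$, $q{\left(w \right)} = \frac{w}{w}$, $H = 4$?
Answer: $-7296$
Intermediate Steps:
$q{\left(w \right)} = 1$
$V = -108$ ($V = - 2 \left(31 + 23\right) = \left(-2\right) 54 = -108$)
$M{\left(z \right)} = \left(-66 + z\right) \left(38 + z\right)$
$Q{\left(j \right)} = \left(-108 + j\right) \left(-44 + j\right)$ ($Q{\left(j \right)} = \left(j - 44\right) \left(j - 108\right) = \left(-44 + j\right) \left(-108 + j\right) = \left(-108 + j\right) \left(-44 + j\right)$)
$M{\left(17 \right)} - Q{\left(q{\left(H \right)} \right)} = \left(-2508 + 17^{2} - 476\right) - \left(4752 + 1^{2} - 152\right) = \left(-2508 + 289 - 476\right) - \left(4752 + 1 - 152\right) = -2695 - 4601 = -7296$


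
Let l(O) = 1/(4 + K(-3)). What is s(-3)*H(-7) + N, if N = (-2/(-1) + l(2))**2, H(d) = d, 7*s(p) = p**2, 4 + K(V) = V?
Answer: -56/9 ≈ -6.2222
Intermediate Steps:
K(V) = -4 + V
l(O) = -1/3 (l(O) = 1/(4 + (-4 - 3)) = 1/(4 - 7) = 1/(-3) = -1/3)
s(p) = p**2/7
N = 25/9 (N = (-2/(-1) - 1/3)**2 = (-2*(-1) - 1/3)**2 = (2 - 1/3)**2 = (5/3)**2 = 25/9 ≈ 2.7778)
s(-3)*H(-7) + N = ((1/7)*(-3)**2)*(-7) + 25/9 = ((1/7)*9)*(-7) + 25/9 = (9/7)*(-7) + 25/9 = -9 + 25/9 = -56/9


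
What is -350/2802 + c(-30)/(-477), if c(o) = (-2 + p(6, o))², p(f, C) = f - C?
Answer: -567677/222759 ≈ -2.5484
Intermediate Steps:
c(o) = (4 - o)² (c(o) = (-2 + (6 - o))² = (4 - o)²)
-350/2802 + c(-30)/(-477) = -350/2802 + (-4 - 30)²/(-477) = -350*1/2802 + (-34)²*(-1/477) = -175/1401 + 1156*(-1/477) = -175/1401 - 1156/477 = -567677/222759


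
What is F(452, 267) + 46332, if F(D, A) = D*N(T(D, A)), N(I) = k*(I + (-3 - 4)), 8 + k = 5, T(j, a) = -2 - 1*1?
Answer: 59892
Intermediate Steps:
T(j, a) = -3 (T(j, a) = -2 - 1 = -3)
k = -3 (k = -8 + 5 = -3)
N(I) = 21 - 3*I (N(I) = -3*(I + (-3 - 4)) = -3*(I - 7) = -3*(-7 + I) = 21 - 3*I)
F(D, A) = 30*D (F(D, A) = D*(21 - 3*(-3)) = D*(21 + 9) = D*30 = 30*D)
F(452, 267) + 46332 = 30*452 + 46332 = 13560 + 46332 = 59892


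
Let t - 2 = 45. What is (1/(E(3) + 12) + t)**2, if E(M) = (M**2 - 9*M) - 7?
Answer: 372100/169 ≈ 2201.8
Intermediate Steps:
t = 47 (t = 2 + 45 = 47)
E(M) = -7 + M**2 - 9*M
(1/(E(3) + 12) + t)**2 = (1/((-7 + 3**2 - 9*3) + 12) + 47)**2 = (1/((-7 + 9 - 27) + 12) + 47)**2 = (1/(-25 + 12) + 47)**2 = (1/(-13) + 47)**2 = (-1/13 + 47)**2 = (610/13)**2 = 372100/169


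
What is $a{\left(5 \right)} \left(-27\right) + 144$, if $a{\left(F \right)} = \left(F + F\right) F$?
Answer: $-1206$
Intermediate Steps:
$a{\left(F \right)} = 2 F^{2}$ ($a{\left(F \right)} = 2 F F = 2 F^{2}$)
$a{\left(5 \right)} \left(-27\right) + 144 = 2 \cdot 5^{2} \left(-27\right) + 144 = 2 \cdot 25 \left(-27\right) + 144 = 50 \left(-27\right) + 144 = -1350 + 144 = -1206$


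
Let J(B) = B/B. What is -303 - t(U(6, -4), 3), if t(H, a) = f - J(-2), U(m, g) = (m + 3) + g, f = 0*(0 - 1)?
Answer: -302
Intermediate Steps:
J(B) = 1
f = 0 (f = 0*(-1) = 0)
U(m, g) = 3 + g + m (U(m, g) = (3 + m) + g = 3 + g + m)
t(H, a) = -1 (t(H, a) = 0 - 1*1 = 0 - 1 = -1)
-303 - t(U(6, -4), 3) = -303 - 1*(-1) = -303 + 1 = -302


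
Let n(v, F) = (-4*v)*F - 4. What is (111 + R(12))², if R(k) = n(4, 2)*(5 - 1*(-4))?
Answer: 45369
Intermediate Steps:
n(v, F) = -4 - 4*F*v (n(v, F) = -4*F*v - 4 = -4 - 4*F*v)
R(k) = -324 (R(k) = (-4 - 4*2*4)*(5 - 1*(-4)) = (-4 - 32)*(5 + 4) = -36*9 = -324)
(111 + R(12))² = (111 - 324)² = (-213)² = 45369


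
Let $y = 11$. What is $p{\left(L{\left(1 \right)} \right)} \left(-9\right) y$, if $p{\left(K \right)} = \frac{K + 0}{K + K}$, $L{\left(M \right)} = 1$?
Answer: $- \frac{99}{2} \approx -49.5$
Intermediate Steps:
$p{\left(K \right)} = \frac{1}{2}$ ($p{\left(K \right)} = \frac{K}{2 K} = K \frac{1}{2 K} = \frac{1}{2}$)
$p{\left(L{\left(1 \right)} \right)} \left(-9\right) y = \frac{1}{2} \left(-9\right) 11 = \left(- \frac{9}{2}\right) 11 = - \frac{99}{2}$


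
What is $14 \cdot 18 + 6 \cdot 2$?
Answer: $264$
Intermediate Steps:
$14 \cdot 18 + 6 \cdot 2 = 252 + 12 = 264$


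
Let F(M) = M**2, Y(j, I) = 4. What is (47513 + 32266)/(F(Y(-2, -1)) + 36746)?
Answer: 26593/12254 ≈ 2.1701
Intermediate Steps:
(47513 + 32266)/(F(Y(-2, -1)) + 36746) = (47513 + 32266)/(4**2 + 36746) = 79779/(16 + 36746) = 79779/36762 = 79779*(1/36762) = 26593/12254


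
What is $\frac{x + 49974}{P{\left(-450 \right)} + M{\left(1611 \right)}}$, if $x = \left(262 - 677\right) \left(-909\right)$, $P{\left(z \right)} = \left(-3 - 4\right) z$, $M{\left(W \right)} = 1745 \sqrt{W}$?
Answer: $- \frac{5980926}{21758279} + \frac{49698647 \sqrt{179}}{108791395} \approx 5.837$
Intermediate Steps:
$P{\left(z \right)} = - 7 z$
$x = 377235$ ($x = \left(-415\right) \left(-909\right) = 377235$)
$\frac{x + 49974}{P{\left(-450 \right)} + M{\left(1611 \right)}} = \frac{377235 + 49974}{\left(-7\right) \left(-450\right) + 1745 \sqrt{1611}} = \frac{427209}{3150 + 1745 \cdot 3 \sqrt{179}} = \frac{427209}{3150 + 5235 \sqrt{179}}$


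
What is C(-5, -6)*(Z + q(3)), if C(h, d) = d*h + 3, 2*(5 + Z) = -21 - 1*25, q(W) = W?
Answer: -825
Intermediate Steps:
Z = -28 (Z = -5 + (-21 - 1*25)/2 = -5 + (-21 - 25)/2 = -5 + (½)*(-46) = -5 - 23 = -28)
C(h, d) = 3 + d*h
C(-5, -6)*(Z + q(3)) = (3 - 6*(-5))*(-28 + 3) = (3 + 30)*(-25) = 33*(-25) = -825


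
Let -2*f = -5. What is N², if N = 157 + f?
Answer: 101761/4 ≈ 25440.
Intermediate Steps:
f = 5/2 (f = -½*(-5) = 5/2 ≈ 2.5000)
N = 319/2 (N = 157 + 5/2 = 319/2 ≈ 159.50)
N² = (319/2)² = 101761/4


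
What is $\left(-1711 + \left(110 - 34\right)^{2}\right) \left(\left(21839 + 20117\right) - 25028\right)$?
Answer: $68812320$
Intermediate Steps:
$\left(-1711 + \left(110 - 34\right)^{2}\right) \left(\left(21839 + 20117\right) - 25028\right) = \left(-1711 + 76^{2}\right) \left(41956 - 25028\right) = \left(-1711 + 5776\right) 16928 = 4065 \cdot 16928 = 68812320$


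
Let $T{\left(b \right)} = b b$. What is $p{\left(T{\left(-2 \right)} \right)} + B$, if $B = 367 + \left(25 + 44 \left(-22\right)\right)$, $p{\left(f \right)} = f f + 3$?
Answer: $-557$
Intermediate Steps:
$T{\left(b \right)} = b^{2}$
$p{\left(f \right)} = 3 + f^{2}$ ($p{\left(f \right)} = f^{2} + 3 = 3 + f^{2}$)
$B = -576$ ($B = 367 + \left(25 - 968\right) = 367 - 943 = -576$)
$p{\left(T{\left(-2 \right)} \right)} + B = \left(3 + \left(\left(-2\right)^{2}\right)^{2}\right) - 576 = \left(3 + 4^{2}\right) - 576 = \left(3 + 16\right) - 576 = 19 - 576 = -557$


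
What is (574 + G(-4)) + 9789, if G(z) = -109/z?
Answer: 41561/4 ≈ 10390.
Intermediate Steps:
(574 + G(-4)) + 9789 = (574 - 109/(-4)) + 9789 = (574 - 109*(-¼)) + 9789 = (574 + 109/4) + 9789 = 2405/4 + 9789 = 41561/4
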